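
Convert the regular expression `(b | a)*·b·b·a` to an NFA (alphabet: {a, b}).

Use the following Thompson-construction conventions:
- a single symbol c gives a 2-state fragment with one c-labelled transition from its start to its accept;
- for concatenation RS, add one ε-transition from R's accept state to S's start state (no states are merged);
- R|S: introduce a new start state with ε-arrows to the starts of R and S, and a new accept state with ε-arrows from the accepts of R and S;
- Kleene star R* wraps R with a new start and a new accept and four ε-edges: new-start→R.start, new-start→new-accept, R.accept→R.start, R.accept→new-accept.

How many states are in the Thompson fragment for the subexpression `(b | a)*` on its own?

8

Fragment for `(b | a)*`:
Each of the 2 symbol leaves contributes a 2-state fragment.
  b | a → 6 states
  (b | a)* → 8 states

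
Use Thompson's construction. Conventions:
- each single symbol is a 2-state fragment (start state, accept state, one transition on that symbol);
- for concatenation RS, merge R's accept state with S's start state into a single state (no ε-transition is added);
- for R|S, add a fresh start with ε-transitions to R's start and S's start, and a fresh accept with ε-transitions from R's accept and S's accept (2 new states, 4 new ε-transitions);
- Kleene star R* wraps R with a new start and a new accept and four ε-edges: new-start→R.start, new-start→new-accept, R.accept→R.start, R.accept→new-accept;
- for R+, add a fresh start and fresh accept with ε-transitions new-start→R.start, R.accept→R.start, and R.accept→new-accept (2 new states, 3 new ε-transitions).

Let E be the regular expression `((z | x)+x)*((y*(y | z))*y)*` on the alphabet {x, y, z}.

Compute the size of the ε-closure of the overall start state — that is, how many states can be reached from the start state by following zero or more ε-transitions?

Compute the ε-closure size of each fragment's start state recursively; a symbol fragment's start has no outgoing ε-edge, so its closure is just itself (size 1).
  z | x → new start ε-reaches every alternative's start; none of them accept ε, so the new accept is not reached: |closure| = 1 + 1 + 1 = 3
  (z | x)+ → new start ε-reaches only the body's start; the new accept needs a symbol first: |closure| = 1 + 3 = 4
  (z | x)+x → |closure| equals the left operand's closure size = 4 (its accept is not ε-reachable, so the closure stops there)
  ((z | x)+x)* → |closure| = 1 (new start) + 4 (body) + 1 (new accept) = 6
  y* → |closure| = 1 (new start) + 1 (body) + 1 (new accept) = 3
  y | z → new start ε-reaches every alternative's start; none of them accept ε, so the new accept is not reached: |closure| = 1 + 1 + 1 = 3
  y*(y | z) → |closure| = 3 + (3−1) = 5 (closure spills across the concat boundary because the left factor accepts ε)
  (y*(y | z))* → |closure| = 1 (new start) + 5 (body) + 1 (new accept) = 7
  (y*(y | z))*y → |closure| = 7 + (1−1) = 7 (closure spills across the concat boundary because the left factor accepts ε)
  ((y*(y | z))*y)* → |closure| = 1 (new start) + 7 (body) + 1 (new accept) = 9
  ((z | x)+x)*((y*(y | z))*y)* → the left operand accepts ε, so the closure extends into the next operand (the shared merged state is already counted); |closure| = 6 + (9−1) = 14

14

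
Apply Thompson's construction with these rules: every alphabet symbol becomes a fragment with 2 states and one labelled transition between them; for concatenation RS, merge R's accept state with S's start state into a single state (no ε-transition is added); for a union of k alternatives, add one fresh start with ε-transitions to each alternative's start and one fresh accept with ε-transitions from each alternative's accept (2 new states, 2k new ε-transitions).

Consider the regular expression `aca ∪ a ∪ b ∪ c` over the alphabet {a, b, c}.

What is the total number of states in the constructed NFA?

12

Bottom-up over the parse tree:
Each of the 6 symbol leaves contributes a 2-state fragment.
  aca — 4 states
  aca ∪ a ∪ b ∪ c — 12 states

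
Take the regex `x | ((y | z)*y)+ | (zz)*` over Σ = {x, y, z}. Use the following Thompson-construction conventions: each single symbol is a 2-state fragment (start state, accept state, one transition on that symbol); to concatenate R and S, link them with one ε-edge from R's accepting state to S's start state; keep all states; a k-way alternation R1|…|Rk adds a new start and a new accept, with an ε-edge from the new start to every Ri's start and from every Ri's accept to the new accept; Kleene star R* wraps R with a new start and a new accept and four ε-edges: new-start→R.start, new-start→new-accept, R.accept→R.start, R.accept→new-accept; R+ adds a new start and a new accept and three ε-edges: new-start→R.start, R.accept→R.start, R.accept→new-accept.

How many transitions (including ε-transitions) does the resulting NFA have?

29

Recursing over subexpressions:
Each of the 6 symbol leaves contributes 1 transition (1 symbol, 0 ε).
  y | z : 6 transitions (2 symbol, 4 ε)
  (y | z)* : 10 transitions (2 symbol, 8 ε)
  (y | z)*y : 12 transitions (3 symbol, 9 ε)
  ((y | z)*y)+ : 15 transitions (3 symbol, 12 ε)
  zz : 3 transitions (2 symbol, 1 ε)
  (zz)* : 7 transitions (2 symbol, 5 ε)
  x | ((y | z)*y)+ | (zz)* : 29 transitions (6 symbol, 23 ε)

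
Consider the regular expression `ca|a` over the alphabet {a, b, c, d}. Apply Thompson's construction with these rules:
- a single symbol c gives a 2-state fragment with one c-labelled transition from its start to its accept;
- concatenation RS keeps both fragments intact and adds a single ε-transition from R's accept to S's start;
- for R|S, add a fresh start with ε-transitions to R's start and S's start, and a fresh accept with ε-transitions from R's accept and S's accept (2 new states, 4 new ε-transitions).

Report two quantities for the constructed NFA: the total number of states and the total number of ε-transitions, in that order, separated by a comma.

8, 5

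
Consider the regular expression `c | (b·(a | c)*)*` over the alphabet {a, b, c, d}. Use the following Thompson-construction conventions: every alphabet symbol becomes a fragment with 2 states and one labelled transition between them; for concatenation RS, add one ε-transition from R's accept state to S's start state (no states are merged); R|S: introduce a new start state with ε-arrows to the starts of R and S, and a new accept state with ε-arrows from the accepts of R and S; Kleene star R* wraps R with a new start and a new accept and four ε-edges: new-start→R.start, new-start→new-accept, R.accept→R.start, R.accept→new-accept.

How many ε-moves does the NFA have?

17

Bottom-up over the parse tree:
Each of the 4 symbol leaves contributes 0 ε-transitions.
  a | c → 4 ε-transitions
  (a | c)* → 8 ε-transitions
  b·(a | c)* → 9 ε-transitions
  (b·(a | c)*)* → 13 ε-transitions
  c | (b·(a | c)*)* → 17 ε-transitions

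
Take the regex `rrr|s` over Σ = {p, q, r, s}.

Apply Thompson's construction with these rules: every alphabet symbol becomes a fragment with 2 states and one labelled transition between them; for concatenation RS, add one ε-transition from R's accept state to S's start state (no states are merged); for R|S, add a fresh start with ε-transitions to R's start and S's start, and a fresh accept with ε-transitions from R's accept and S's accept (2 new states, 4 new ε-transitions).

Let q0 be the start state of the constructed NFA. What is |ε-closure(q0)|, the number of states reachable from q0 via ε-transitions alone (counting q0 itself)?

3

Let C(F) = |ε-closure(F.start)| within fragment F, and note whether F accepts ε. Symbol fragments have C = 1 and do not accept ε. Then:
  rrr → C equals the left operand's closure size = 1 (its accept is not ε-reachable, so the closure stops there)
  rrr|s → C = 1 + 1 + 1 = 3 (the new accept is not ε-reachable since no branch accepts ε)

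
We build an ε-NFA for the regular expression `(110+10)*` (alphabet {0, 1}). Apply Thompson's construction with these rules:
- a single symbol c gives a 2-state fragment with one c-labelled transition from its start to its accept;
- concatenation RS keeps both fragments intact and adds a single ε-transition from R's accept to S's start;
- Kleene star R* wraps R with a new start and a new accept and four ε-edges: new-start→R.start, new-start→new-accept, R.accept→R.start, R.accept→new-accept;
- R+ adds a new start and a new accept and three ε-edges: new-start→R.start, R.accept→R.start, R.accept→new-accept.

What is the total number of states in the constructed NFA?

14

By structural recursion:
Each of the 5 symbol leaves contributes a 2-state fragment.
  0+ → 4 states
  110+10 → 12 states
  (110+10)* → 14 states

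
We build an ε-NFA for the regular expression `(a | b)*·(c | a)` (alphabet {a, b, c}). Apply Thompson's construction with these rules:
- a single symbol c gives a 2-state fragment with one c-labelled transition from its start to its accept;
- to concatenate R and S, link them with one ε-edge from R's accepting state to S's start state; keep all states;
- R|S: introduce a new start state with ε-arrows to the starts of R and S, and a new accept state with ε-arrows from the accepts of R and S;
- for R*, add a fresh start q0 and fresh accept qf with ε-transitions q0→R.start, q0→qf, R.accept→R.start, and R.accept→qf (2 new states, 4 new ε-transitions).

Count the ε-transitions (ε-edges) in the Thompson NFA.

Building bottom-up:
Each of the 4 symbol leaves contributes 0 ε-transitions.
  a | b → 4 ε-transitions
  (a | b)* → 8 ε-transitions
  c | a → 4 ε-transitions
  (a | b)*·(c | a) → 13 ε-transitions

13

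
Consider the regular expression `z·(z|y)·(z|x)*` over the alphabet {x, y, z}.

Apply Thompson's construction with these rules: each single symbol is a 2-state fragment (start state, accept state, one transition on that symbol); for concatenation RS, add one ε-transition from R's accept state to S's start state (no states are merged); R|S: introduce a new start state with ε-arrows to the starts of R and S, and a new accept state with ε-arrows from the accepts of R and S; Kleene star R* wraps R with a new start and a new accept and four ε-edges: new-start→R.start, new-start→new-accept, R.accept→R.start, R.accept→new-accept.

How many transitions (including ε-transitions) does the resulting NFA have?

19

Per subexpression:
Each of the 5 symbol leaves contributes 1 transition (1 symbol, 0 ε).
  z|y → 6 transitions (2 symbol, 4 ε)
  z|x → 6 transitions (2 symbol, 4 ε)
  (z|x)* → 10 transitions (2 symbol, 8 ε)
  z·(z|y)·(z|x)* → 19 transitions (5 symbol, 14 ε)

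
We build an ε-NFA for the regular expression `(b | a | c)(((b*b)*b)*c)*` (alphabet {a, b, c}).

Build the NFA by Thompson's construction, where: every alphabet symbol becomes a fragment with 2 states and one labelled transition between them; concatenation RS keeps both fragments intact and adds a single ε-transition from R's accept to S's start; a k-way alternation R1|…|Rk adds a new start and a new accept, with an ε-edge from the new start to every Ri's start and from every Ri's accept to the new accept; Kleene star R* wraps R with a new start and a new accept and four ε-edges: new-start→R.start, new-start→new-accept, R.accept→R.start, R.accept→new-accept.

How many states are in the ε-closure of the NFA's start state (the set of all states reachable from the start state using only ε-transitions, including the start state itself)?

Compute the ε-closure size of each fragment's start state recursively; a symbol fragment's start has no outgoing ε-edge, so its closure is just itself (size 1).
  b | a | c : new start ε-reaches every alternative's start; none of them accept ε, so the new accept is not reached: C = 1 + 1 + 1 + 1 = 4
  b* : new start has ε-edges to the inner start and to the new accept, so C = 2 + 1 = 3
  b*b : C = 3 + 1 = 4 (closure spills across the concat boundary because the left factor accepts ε)
  (b*b)* : C = 1 (new start) + 4 (body) + 1 (new accept) = 6
  (b*b)*b : C = 6 + 1 = 7 (closure spills across the concat boundary because the left factor accepts ε)
  ((b*b)*b)* : new start has ε-edges to the inner start and to the new accept, so C = 2 + 7 = 9
  ((b*b)*b)*c : C = 9 + 1 = 10 (closure spills across the concat boundary because the left factor accepts ε)
  (((b*b)*b)*c)* : new start has ε-edges to the inner start and to the new accept, so C = 2 + 10 = 12
  (b | a | c)(((b*b)*b)*c)* : same as the first factor's closure: C = 4

4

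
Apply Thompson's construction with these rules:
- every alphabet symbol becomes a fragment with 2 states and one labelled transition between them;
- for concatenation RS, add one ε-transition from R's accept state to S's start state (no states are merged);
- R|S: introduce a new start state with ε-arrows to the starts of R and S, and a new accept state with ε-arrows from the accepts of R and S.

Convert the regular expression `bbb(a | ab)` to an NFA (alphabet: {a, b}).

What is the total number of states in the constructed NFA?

14

Recursing over subexpressions:
Each of the 6 symbol leaves contributes a 2-state fragment.
  ab = 4 states
  a | ab = 8 states
  bbb(a | ab) = 14 states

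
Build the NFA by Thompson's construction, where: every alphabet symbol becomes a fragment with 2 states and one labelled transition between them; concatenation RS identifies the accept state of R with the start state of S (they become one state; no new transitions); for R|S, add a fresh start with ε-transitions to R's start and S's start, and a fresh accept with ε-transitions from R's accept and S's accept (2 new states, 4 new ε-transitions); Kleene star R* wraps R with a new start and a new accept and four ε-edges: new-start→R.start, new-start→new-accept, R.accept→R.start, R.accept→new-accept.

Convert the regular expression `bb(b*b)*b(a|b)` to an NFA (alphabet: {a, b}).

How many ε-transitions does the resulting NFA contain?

12

Recursing over subexpressions:
Each of the 7 symbol leaves contributes 0 ε-transitions.
  b* = 4 ε-transitions
  b*b = 4 ε-transitions
  (b*b)* = 8 ε-transitions
  a|b = 4 ε-transitions
  bb(b*b)*b(a|b) = 12 ε-transitions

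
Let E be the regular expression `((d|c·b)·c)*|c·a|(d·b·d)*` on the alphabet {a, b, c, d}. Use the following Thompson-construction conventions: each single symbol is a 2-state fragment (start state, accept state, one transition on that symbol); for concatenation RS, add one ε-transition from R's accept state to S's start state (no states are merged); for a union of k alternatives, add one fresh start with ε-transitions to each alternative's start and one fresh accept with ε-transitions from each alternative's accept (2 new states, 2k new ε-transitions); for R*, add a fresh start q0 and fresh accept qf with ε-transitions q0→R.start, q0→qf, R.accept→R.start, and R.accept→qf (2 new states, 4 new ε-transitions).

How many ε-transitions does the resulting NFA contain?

23

Recursing over subexpressions:
Each of the 9 symbol leaves contributes 0 ε-transitions.
  c·b — 1 ε-transition
  d|c·b — 5 ε-transitions
  (d|c·b)·c — 6 ε-transitions
  ((d|c·b)·c)* — 10 ε-transitions
  c·a — 1 ε-transition
  d·b·d — 2 ε-transitions
  (d·b·d)* — 6 ε-transitions
  ((d|c·b)·c)*|c·a|(d·b·d)* — 23 ε-transitions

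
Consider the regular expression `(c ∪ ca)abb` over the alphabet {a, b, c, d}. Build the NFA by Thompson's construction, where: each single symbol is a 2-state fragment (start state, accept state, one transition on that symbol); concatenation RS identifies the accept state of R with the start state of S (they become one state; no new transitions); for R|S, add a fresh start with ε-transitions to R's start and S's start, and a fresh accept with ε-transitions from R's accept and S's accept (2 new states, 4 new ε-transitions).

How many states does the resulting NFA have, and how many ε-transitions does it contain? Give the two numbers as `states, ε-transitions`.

10, 4

By structural recursion:
Each of the 6 symbol leaves contributes 2 states and 0 ε-transitions.
  ca : 3 states, 0 ε-transitions
  c ∪ ca : 7 states, 4 ε-transitions
  (c ∪ ca)abb : 10 states, 4 ε-transitions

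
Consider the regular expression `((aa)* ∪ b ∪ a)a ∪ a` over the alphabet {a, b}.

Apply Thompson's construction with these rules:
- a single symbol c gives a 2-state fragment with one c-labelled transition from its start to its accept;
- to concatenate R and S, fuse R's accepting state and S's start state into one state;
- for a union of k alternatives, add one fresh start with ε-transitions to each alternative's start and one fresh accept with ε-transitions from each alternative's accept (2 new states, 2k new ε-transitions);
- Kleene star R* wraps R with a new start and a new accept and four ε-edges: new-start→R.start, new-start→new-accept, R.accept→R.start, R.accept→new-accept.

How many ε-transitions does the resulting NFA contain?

By structural recursion:
Each of the 6 symbol leaves contributes 0 ε-transitions.
  aa → 0 ε-transitions
  (aa)* → 4 ε-transitions
  (aa)* ∪ b ∪ a → 10 ε-transitions
  ((aa)* ∪ b ∪ a)a → 10 ε-transitions
  ((aa)* ∪ b ∪ a)a ∪ a → 14 ε-transitions

14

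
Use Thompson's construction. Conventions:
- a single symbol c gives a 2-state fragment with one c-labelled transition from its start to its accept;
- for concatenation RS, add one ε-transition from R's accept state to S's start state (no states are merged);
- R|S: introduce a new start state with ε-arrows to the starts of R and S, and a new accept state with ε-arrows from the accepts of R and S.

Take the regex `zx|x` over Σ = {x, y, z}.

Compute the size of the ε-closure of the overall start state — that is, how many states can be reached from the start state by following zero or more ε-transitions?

3

Work bottom-up. For each fragment F, track |ε-closure(F.start)| and whether F's accept lies in that closure (i.e. whether F accepts ε). A single-symbol fragment has closure size 1 and does not accept ε.
  zx — same as the first factor's closure: |ε-closure| = 1
  zx|x — |ε-closure| = 1 + 1 + 1 = 3 (the new accept is not ε-reachable since no branch accepts ε)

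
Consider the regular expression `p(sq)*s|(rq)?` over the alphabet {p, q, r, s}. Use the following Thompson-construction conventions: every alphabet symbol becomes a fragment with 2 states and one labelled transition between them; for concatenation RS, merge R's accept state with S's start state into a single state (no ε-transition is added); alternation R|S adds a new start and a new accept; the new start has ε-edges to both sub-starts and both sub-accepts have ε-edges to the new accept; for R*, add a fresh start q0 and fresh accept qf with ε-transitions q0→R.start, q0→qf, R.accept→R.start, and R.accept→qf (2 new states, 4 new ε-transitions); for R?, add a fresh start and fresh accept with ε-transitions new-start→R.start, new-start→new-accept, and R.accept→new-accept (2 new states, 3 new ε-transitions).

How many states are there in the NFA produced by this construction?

14

Per subexpression:
Each of the 6 symbol leaves contributes a 2-state fragment.
  sq = 3 states
  (sq)* = 5 states
  p(sq)*s = 7 states
  rq = 3 states
  (rq)? = 5 states
  p(sq)*s|(rq)? = 14 states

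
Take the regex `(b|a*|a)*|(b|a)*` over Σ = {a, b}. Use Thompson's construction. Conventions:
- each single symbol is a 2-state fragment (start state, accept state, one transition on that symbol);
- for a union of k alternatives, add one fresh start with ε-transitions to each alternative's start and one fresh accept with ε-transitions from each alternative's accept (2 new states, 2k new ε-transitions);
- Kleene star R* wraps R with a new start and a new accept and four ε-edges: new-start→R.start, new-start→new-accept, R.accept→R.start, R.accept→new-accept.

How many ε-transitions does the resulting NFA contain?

26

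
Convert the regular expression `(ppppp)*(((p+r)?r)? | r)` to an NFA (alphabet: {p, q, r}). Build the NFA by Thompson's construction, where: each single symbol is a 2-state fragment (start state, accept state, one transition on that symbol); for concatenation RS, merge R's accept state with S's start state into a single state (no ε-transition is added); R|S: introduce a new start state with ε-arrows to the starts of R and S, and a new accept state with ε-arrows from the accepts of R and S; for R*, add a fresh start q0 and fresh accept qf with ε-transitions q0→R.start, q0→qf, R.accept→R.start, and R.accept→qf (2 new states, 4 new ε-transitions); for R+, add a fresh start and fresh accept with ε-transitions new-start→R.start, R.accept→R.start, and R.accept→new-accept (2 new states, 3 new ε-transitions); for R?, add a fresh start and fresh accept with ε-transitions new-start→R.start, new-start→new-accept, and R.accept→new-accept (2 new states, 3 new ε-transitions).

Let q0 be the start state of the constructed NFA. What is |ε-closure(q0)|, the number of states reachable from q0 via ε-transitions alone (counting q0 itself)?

11

Compute the ε-closure size of each fragment's start state recursively; a symbol fragment's start has no outgoing ε-edge, so its closure is just itself (size 1).
  ppppp → C equals the left operand's closure size = 1 (its accept is not ε-reachable, so the closure stops there)
  (ppppp)* → the star's fresh start ε-reaches both the body's start and the fresh accept: C = 2 + 1 = 3
  p+ → new start ε-reaches only the body's start; the new accept needs a symbol first: C = 1 + 1 = 2
  p+r → C equals the left operand's closure size = 2 (its accept is not ε-reachable, so the closure stops there)
  (p+r)? → new start has ε-edges to the inner start and to the new accept, so C = 2 + 2 = 4
  (p+r)?r → C = 4 + (1−1) = 4 (closure spills across the concat boundary because the left factor accepts ε)
  ((p+r)?r)? → C = 1 (new start) + 4 (body) + 1 (new accept, via ε) = 6
  ((p+r)?r)? | r → C = 1 (new start) + (6 + 1) + 1 (new accept, since some branch ε-reaches its own accept) = 9
  (ppppp)*(((p+r)?r)? | r) → C = 3 + (9−1) = 11 (closure spills across the concat boundary because the left factor accepts ε)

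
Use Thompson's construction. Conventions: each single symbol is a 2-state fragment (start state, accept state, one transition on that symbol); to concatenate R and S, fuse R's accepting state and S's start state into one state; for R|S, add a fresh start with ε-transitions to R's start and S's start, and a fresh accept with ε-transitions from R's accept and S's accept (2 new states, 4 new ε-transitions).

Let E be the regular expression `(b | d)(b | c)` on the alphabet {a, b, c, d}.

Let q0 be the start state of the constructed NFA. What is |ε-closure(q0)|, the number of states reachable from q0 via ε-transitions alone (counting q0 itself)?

3

Let C(F) = |ε-closure(F.start)| within fragment F, and note whether F accepts ε. Symbol fragments have C = 1 and do not accept ε. Then:
  b | d → new start ε-reaches every alternative's start; none of them accept ε, so the new accept is not reached: C = 1 + 1 + 1 = 3
  b | c → new start ε-reaches every alternative's start; none of them accept ε, so the new accept is not reached: C = 1 + 1 + 1 = 3
  (b | d)(b | c) → C equals the left operand's closure size = 3 (its accept is not ε-reachable, so the closure stops there)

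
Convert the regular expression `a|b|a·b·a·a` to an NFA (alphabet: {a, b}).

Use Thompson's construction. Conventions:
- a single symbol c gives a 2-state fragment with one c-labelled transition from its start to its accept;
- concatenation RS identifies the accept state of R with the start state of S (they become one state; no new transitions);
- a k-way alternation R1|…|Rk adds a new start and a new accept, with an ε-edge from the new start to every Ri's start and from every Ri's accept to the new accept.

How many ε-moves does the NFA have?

By structural recursion:
Each of the 6 symbol leaves contributes 0 ε-transitions.
  a·b·a·a : 0 ε-transitions
  a|b|a·b·a·a : 6 ε-transitions

6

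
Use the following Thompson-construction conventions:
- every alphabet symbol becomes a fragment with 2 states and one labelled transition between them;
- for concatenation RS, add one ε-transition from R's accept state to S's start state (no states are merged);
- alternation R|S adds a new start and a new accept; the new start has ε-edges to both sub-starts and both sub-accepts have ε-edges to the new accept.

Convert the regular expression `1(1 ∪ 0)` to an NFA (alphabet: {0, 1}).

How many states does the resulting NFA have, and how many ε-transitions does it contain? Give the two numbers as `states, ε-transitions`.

8, 5

Bottom-up over the parse tree:
Each of the 3 symbol leaves contributes 2 states and 0 ε-transitions.
  1 ∪ 0 : 6 states, 4 ε-transitions
  1(1 ∪ 0) : 8 states, 5 ε-transitions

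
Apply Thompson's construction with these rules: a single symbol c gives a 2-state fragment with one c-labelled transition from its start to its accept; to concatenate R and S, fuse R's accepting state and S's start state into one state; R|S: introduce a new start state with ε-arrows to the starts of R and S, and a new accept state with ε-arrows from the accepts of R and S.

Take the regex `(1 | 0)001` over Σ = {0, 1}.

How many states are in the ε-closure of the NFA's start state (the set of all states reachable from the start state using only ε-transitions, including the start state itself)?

3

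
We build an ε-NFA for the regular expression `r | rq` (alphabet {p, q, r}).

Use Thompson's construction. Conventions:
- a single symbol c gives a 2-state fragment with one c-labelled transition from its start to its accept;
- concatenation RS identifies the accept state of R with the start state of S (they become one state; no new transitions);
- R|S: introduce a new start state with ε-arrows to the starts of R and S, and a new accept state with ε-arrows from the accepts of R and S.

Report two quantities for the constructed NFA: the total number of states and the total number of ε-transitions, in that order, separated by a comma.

7, 4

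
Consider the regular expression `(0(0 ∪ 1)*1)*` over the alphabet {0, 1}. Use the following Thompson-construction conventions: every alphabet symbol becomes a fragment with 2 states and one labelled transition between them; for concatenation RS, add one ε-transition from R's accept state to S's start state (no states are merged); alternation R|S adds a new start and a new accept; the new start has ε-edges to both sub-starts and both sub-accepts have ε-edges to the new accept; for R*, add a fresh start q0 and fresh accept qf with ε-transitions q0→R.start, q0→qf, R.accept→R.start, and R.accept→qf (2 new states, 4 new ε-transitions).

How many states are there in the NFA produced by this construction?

Building bottom-up:
Each of the 4 symbol leaves contributes a 2-state fragment.
  0 ∪ 1 : 6 states
  (0 ∪ 1)* : 8 states
  0(0 ∪ 1)*1 : 12 states
  (0(0 ∪ 1)*1)* : 14 states

14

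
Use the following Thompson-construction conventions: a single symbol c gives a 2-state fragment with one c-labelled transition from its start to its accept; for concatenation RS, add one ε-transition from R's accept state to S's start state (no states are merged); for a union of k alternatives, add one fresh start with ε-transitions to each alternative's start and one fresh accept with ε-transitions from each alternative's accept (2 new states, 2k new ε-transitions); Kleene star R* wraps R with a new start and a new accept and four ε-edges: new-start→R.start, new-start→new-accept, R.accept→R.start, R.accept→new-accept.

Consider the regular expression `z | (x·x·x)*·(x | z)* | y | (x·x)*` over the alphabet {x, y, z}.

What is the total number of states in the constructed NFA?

Building bottom-up:
Each of the 9 symbol leaves contributes a 2-state fragment.
  x·x·x : 6 states
  (x·x·x)* : 8 states
  x | z : 6 states
  (x | z)* : 8 states
  (x·x·x)*·(x | z)* : 16 states
  x·x : 4 states
  (x·x)* : 6 states
  z | (x·x·x)*·(x | z)* | y | (x·x)* : 28 states

28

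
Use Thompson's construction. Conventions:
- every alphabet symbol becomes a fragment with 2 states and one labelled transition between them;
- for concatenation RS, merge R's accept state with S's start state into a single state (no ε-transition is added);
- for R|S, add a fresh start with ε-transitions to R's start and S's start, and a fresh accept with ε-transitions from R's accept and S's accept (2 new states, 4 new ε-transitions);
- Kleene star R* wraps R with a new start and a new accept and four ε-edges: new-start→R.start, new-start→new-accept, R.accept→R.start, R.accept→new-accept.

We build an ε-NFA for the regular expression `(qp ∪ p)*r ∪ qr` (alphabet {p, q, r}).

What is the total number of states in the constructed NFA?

15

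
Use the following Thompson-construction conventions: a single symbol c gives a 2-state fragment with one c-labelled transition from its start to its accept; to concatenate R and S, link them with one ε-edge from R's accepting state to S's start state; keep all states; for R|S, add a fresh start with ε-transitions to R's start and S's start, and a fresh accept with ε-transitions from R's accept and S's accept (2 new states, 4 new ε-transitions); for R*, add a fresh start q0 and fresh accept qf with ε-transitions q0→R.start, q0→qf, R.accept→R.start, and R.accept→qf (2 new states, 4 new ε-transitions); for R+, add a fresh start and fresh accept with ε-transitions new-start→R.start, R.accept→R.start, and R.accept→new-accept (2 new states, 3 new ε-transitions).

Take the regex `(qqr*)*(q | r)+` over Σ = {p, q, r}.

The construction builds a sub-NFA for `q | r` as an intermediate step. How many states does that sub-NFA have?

6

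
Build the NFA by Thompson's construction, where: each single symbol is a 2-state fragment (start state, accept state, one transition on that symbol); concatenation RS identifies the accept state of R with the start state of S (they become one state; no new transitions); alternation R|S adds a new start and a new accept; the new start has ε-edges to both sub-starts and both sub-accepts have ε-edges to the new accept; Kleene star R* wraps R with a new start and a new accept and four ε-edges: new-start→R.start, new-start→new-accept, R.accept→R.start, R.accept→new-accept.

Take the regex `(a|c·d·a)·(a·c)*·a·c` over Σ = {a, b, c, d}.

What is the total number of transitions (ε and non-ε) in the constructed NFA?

By structural recursion:
Each of the 8 symbol leaves contributes 1 transition (1 symbol, 0 ε).
  c·d·a — 3 transitions (3 symbol, 0 ε)
  a|c·d·a — 8 transitions (4 symbol, 4 ε)
  a·c — 2 transitions (2 symbol, 0 ε)
  (a·c)* — 6 transitions (2 symbol, 4 ε)
  (a|c·d·a)·(a·c)*·a·c — 16 transitions (8 symbol, 8 ε)

16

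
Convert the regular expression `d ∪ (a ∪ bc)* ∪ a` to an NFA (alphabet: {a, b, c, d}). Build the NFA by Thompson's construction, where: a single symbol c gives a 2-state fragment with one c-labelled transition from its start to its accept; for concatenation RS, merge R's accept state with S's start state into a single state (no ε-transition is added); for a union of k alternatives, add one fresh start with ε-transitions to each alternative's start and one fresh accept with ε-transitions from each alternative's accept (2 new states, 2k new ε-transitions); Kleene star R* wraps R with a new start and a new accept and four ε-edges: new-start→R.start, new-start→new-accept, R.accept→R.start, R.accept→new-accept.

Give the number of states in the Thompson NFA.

15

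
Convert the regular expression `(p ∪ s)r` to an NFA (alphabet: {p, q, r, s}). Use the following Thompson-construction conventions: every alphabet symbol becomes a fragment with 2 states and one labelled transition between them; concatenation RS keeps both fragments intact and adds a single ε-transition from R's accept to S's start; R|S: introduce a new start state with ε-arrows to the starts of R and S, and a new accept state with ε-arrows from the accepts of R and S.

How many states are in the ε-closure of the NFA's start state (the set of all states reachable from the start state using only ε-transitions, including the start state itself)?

Work bottom-up. For each fragment F, track |ε-closure(F.start)| and whether F's accept lies in that closure (i.e. whether F accepts ε). A single-symbol fragment has closure size 1 and does not accept ε.
  p ∪ s → new start ε-reaches every alternative's start; none of them accept ε, so the new accept is not reached: C = 1 + 1 + 1 = 3
  (p ∪ s)r → same as the first factor's closure: C = 3

3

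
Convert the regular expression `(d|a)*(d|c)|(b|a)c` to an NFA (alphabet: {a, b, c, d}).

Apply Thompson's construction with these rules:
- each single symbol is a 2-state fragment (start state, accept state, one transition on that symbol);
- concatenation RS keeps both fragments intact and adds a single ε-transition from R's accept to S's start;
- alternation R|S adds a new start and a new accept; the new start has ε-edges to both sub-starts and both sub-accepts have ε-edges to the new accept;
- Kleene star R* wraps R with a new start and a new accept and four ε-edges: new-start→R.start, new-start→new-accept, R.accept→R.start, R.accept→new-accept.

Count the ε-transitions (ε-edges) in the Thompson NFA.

22

By structural recursion:
Each of the 7 symbol leaves contributes 0 ε-transitions.
  d|a = 4 ε-transitions
  (d|a)* = 8 ε-transitions
  d|c = 4 ε-transitions
  (d|a)*(d|c) = 13 ε-transitions
  b|a = 4 ε-transitions
  (b|a)c = 5 ε-transitions
  (d|a)*(d|c)|(b|a)c = 22 ε-transitions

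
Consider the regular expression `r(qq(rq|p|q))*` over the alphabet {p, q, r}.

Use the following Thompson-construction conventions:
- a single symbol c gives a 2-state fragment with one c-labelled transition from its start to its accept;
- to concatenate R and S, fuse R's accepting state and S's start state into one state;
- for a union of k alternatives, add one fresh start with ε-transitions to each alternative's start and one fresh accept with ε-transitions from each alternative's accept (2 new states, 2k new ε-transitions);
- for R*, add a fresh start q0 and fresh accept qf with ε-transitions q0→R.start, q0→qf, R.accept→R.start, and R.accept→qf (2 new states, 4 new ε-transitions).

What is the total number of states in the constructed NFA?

14

Recursing over subexpressions:
Each of the 7 symbol leaves contributes a 2-state fragment.
  rq = 3 states
  rq|p|q = 9 states
  qq(rq|p|q) = 11 states
  (qq(rq|p|q))* = 13 states
  r(qq(rq|p|q))* = 14 states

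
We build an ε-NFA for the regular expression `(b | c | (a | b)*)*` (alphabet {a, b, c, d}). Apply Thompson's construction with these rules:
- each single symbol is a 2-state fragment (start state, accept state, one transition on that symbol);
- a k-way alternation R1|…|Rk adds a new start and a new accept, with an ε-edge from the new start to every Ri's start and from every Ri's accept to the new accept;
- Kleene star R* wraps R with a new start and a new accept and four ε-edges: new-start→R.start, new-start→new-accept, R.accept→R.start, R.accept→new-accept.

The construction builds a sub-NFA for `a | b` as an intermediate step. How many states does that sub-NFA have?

6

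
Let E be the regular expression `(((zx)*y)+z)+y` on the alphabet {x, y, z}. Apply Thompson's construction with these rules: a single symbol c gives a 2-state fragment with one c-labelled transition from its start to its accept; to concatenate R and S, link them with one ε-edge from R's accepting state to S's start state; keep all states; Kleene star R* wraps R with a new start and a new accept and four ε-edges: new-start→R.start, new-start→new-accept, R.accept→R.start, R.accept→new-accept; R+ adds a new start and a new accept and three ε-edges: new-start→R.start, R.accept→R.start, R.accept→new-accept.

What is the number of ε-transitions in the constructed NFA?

Recursing over subexpressions:
Each of the 5 symbol leaves contributes 0 ε-transitions.
  zx = 1 ε-transition
  (zx)* = 5 ε-transitions
  (zx)*y = 6 ε-transitions
  ((zx)*y)+ = 9 ε-transitions
  ((zx)*y)+z = 10 ε-transitions
  (((zx)*y)+z)+ = 13 ε-transitions
  (((zx)*y)+z)+y = 14 ε-transitions

14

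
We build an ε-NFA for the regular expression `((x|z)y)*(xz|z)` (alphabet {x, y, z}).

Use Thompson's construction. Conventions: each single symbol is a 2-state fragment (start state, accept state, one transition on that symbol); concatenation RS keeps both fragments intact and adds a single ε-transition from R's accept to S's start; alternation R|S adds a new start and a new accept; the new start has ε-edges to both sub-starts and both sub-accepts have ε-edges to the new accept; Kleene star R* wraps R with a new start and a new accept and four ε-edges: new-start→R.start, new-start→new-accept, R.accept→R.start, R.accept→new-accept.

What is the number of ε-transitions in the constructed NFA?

Bottom-up over the parse tree:
Each of the 6 symbol leaves contributes 0 ε-transitions.
  x|z → 4 ε-transitions
  (x|z)y → 5 ε-transitions
  ((x|z)y)* → 9 ε-transitions
  xz → 1 ε-transition
  xz|z → 5 ε-transitions
  ((x|z)y)*(xz|z) → 15 ε-transitions

15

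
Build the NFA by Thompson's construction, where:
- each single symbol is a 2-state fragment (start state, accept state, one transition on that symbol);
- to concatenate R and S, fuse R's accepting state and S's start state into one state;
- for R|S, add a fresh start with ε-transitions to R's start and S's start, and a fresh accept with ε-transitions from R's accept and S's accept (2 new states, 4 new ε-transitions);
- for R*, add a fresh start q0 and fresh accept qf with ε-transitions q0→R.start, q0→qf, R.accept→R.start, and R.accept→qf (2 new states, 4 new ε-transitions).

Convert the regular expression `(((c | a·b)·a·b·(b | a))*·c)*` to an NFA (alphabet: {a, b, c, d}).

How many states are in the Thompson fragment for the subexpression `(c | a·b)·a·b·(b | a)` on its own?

Fragment for `(c | a·b)·a·b·(b | a)`:
Each of the 7 symbol leaves contributes a 2-state fragment.
  a·b = 3 states
  c | a·b = 7 states
  b | a = 6 states
  (c | a·b)·a·b·(b | a) = 14 states

14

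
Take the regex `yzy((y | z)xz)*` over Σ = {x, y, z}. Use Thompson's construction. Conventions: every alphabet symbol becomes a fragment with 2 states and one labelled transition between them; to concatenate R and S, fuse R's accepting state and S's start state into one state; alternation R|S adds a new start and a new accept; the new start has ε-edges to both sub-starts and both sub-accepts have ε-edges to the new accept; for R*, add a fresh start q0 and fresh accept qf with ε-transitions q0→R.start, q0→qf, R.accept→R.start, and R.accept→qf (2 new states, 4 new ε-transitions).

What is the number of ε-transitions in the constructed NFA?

8

Bottom-up over the parse tree:
Each of the 7 symbol leaves contributes 0 ε-transitions.
  y | z = 4 ε-transitions
  (y | z)xz = 4 ε-transitions
  ((y | z)xz)* = 8 ε-transitions
  yzy((y | z)xz)* = 8 ε-transitions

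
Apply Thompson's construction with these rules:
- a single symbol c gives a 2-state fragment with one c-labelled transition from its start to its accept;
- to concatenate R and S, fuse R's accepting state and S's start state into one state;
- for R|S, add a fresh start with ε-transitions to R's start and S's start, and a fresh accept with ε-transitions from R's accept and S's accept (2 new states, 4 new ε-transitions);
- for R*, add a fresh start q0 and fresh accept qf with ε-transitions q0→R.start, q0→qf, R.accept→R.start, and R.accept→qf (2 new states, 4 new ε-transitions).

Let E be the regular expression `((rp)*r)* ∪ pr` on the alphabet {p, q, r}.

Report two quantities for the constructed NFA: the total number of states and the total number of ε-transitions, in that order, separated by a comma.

Building bottom-up:
Each of the 5 symbol leaves contributes 2 states and 0 ε-transitions.
  rp = 3 states, 0 ε-transitions
  (rp)* = 5 states, 4 ε-transitions
  (rp)*r = 6 states, 4 ε-transitions
  ((rp)*r)* = 8 states, 8 ε-transitions
  pr = 3 states, 0 ε-transitions
  ((rp)*r)* ∪ pr = 13 states, 12 ε-transitions

13, 12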